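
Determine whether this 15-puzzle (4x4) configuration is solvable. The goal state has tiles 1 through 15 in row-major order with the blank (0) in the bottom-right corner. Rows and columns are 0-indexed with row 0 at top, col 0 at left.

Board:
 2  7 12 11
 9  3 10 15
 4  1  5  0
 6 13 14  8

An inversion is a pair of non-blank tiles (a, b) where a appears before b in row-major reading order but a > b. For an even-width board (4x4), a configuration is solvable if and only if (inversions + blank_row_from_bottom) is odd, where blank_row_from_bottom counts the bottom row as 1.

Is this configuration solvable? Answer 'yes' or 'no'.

Answer: yes

Derivation:
Inversions: 45
Blank is in row 2 (0-indexed from top), which is row 2 counting from the bottom (bottom = 1).
45 + 2 = 47, which is odd, so the puzzle is solvable.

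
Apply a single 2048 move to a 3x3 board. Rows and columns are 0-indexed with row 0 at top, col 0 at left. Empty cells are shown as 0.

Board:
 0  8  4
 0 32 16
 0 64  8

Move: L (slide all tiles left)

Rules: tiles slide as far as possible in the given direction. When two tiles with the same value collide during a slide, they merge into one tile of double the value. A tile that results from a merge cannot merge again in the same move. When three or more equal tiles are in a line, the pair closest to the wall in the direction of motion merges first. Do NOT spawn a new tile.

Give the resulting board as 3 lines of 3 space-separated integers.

Slide left:
row 0: [0, 8, 4] -> [8, 4, 0]
row 1: [0, 32, 16] -> [32, 16, 0]
row 2: [0, 64, 8] -> [64, 8, 0]

Answer:  8  4  0
32 16  0
64  8  0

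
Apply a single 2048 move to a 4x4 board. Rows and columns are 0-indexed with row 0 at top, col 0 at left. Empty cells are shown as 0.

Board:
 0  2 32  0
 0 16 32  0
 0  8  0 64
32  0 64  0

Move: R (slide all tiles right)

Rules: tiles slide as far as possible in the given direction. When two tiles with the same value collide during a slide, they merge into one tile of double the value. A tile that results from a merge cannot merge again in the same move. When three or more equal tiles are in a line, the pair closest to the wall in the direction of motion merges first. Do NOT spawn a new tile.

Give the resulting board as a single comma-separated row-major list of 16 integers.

Slide right:
row 0: [0, 2, 32, 0] -> [0, 0, 2, 32]
row 1: [0, 16, 32, 0] -> [0, 0, 16, 32]
row 2: [0, 8, 0, 64] -> [0, 0, 8, 64]
row 3: [32, 0, 64, 0] -> [0, 0, 32, 64]

Answer: 0, 0, 2, 32, 0, 0, 16, 32, 0, 0, 8, 64, 0, 0, 32, 64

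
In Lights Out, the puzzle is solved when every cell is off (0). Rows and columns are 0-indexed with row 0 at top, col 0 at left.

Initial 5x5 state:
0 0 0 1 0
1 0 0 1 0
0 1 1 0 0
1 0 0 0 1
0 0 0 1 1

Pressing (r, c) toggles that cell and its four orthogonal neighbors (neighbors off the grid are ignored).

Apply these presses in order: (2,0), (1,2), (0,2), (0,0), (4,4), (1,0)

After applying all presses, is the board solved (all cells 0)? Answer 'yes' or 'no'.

Answer: yes

Derivation:
After press 1 at (2,0):
0 0 0 1 0
0 0 0 1 0
1 0 1 0 0
0 0 0 0 1
0 0 0 1 1

After press 2 at (1,2):
0 0 1 1 0
0 1 1 0 0
1 0 0 0 0
0 0 0 0 1
0 0 0 1 1

After press 3 at (0,2):
0 1 0 0 0
0 1 0 0 0
1 0 0 0 0
0 0 0 0 1
0 0 0 1 1

After press 4 at (0,0):
1 0 0 0 0
1 1 0 0 0
1 0 0 0 0
0 0 0 0 1
0 0 0 1 1

After press 5 at (4,4):
1 0 0 0 0
1 1 0 0 0
1 0 0 0 0
0 0 0 0 0
0 0 0 0 0

After press 6 at (1,0):
0 0 0 0 0
0 0 0 0 0
0 0 0 0 0
0 0 0 0 0
0 0 0 0 0

Lights still on: 0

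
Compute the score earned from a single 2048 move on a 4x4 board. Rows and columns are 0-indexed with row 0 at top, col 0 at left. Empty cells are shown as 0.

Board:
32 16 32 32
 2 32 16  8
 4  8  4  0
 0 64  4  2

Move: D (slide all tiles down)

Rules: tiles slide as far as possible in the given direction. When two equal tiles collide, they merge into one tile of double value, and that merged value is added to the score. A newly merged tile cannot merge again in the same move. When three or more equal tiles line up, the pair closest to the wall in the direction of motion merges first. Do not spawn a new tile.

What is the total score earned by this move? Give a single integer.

Slide down:
col 0: [32, 2, 4, 0] -> [0, 32, 2, 4]  score +0 (running 0)
col 1: [16, 32, 8, 64] -> [16, 32, 8, 64]  score +0 (running 0)
col 2: [32, 16, 4, 4] -> [0, 32, 16, 8]  score +8 (running 8)
col 3: [32, 8, 0, 2] -> [0, 32, 8, 2]  score +0 (running 8)
Board after move:
 0 16  0  0
32 32 32 32
 2  8 16  8
 4 64  8  2

Answer: 8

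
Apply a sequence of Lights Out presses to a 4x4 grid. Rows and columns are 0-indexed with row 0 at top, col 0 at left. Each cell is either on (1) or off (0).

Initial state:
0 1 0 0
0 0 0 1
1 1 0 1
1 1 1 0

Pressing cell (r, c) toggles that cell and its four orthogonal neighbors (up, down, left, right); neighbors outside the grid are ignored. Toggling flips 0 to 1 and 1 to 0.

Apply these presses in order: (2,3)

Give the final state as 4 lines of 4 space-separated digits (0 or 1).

Answer: 0 1 0 0
0 0 0 0
1 1 1 0
1 1 1 1

Derivation:
After press 1 at (2,3):
0 1 0 0
0 0 0 0
1 1 1 0
1 1 1 1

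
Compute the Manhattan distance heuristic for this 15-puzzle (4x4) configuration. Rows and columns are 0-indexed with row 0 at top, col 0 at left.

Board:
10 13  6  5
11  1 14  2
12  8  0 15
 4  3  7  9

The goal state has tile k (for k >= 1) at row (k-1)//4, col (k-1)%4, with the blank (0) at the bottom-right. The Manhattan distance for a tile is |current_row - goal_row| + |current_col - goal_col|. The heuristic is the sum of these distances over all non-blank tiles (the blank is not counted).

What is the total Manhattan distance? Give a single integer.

Tile 10: (0,0)->(2,1) = 3
Tile 13: (0,1)->(3,0) = 4
Tile 6: (0,2)->(1,1) = 2
Tile 5: (0,3)->(1,0) = 4
Tile 11: (1,0)->(2,2) = 3
Tile 1: (1,1)->(0,0) = 2
Tile 14: (1,2)->(3,1) = 3
Tile 2: (1,3)->(0,1) = 3
Tile 12: (2,0)->(2,3) = 3
Tile 8: (2,1)->(1,3) = 3
Tile 15: (2,3)->(3,2) = 2
Tile 4: (3,0)->(0,3) = 6
Tile 3: (3,1)->(0,2) = 4
Tile 7: (3,2)->(1,2) = 2
Tile 9: (3,3)->(2,0) = 4
Sum: 3 + 4 + 2 + 4 + 3 + 2 + 3 + 3 + 3 + 3 + 2 + 6 + 4 + 2 + 4 = 48

Answer: 48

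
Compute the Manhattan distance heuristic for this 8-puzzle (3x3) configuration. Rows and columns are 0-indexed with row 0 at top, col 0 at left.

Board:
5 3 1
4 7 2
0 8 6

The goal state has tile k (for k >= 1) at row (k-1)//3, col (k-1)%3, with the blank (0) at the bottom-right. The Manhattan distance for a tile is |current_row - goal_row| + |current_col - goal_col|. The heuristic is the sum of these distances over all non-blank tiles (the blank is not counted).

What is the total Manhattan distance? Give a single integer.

Tile 5: (0,0)->(1,1) = 2
Tile 3: (0,1)->(0,2) = 1
Tile 1: (0,2)->(0,0) = 2
Tile 4: (1,0)->(1,0) = 0
Tile 7: (1,1)->(2,0) = 2
Tile 2: (1,2)->(0,1) = 2
Tile 8: (2,1)->(2,1) = 0
Tile 6: (2,2)->(1,2) = 1
Sum: 2 + 1 + 2 + 0 + 2 + 2 + 0 + 1 = 10

Answer: 10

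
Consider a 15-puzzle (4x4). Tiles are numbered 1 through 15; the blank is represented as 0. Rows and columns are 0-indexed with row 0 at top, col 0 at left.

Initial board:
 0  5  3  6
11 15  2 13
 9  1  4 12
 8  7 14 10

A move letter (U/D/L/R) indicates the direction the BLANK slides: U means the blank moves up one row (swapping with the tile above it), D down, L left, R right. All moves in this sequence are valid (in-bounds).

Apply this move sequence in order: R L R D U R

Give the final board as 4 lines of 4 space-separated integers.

Answer:  5  3  0  6
11 15  2 13
 9  1  4 12
 8  7 14 10

Derivation:
After move 1 (R):
 5  0  3  6
11 15  2 13
 9  1  4 12
 8  7 14 10

After move 2 (L):
 0  5  3  6
11 15  2 13
 9  1  4 12
 8  7 14 10

After move 3 (R):
 5  0  3  6
11 15  2 13
 9  1  4 12
 8  7 14 10

After move 4 (D):
 5 15  3  6
11  0  2 13
 9  1  4 12
 8  7 14 10

After move 5 (U):
 5  0  3  6
11 15  2 13
 9  1  4 12
 8  7 14 10

After move 6 (R):
 5  3  0  6
11 15  2 13
 9  1  4 12
 8  7 14 10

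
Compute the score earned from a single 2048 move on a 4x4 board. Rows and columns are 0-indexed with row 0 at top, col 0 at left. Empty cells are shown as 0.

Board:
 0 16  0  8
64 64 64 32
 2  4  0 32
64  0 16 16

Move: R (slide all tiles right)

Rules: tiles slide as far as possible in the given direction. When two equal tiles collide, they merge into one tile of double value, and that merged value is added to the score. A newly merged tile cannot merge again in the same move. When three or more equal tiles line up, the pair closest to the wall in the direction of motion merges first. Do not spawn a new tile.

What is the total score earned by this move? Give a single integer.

Slide right:
row 0: [0, 16, 0, 8] -> [0, 0, 16, 8]  score +0 (running 0)
row 1: [64, 64, 64, 32] -> [0, 64, 128, 32]  score +128 (running 128)
row 2: [2, 4, 0, 32] -> [0, 2, 4, 32]  score +0 (running 128)
row 3: [64, 0, 16, 16] -> [0, 0, 64, 32]  score +32 (running 160)
Board after move:
  0   0  16   8
  0  64 128  32
  0   2   4  32
  0   0  64  32

Answer: 160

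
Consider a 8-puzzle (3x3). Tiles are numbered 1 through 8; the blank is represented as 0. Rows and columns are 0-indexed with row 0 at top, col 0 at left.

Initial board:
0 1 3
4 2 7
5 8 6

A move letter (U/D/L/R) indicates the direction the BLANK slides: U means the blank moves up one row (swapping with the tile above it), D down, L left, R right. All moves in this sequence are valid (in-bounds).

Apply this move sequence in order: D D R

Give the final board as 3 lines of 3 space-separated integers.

Answer: 4 1 3
5 2 7
8 0 6

Derivation:
After move 1 (D):
4 1 3
0 2 7
5 8 6

After move 2 (D):
4 1 3
5 2 7
0 8 6

After move 3 (R):
4 1 3
5 2 7
8 0 6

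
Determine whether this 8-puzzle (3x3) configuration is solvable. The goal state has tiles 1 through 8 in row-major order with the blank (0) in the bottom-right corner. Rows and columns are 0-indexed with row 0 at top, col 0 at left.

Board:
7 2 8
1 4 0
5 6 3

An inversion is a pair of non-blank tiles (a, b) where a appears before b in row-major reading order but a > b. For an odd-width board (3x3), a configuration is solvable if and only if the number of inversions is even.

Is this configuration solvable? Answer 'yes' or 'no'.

Inversions (pairs i<j in row-major order where tile[i] > tile[j] > 0): 15
15 is odd, so the puzzle is not solvable.

Answer: no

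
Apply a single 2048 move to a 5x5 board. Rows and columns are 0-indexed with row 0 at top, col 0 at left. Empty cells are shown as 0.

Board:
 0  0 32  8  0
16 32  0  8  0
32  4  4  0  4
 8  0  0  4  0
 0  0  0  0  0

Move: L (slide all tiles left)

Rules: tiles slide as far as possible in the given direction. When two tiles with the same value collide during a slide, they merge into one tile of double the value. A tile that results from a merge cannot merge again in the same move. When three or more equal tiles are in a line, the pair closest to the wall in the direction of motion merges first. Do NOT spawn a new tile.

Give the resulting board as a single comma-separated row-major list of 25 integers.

Slide left:
row 0: [0, 0, 32, 8, 0] -> [32, 8, 0, 0, 0]
row 1: [16, 32, 0, 8, 0] -> [16, 32, 8, 0, 0]
row 2: [32, 4, 4, 0, 4] -> [32, 8, 4, 0, 0]
row 3: [8, 0, 0, 4, 0] -> [8, 4, 0, 0, 0]
row 4: [0, 0, 0, 0, 0] -> [0, 0, 0, 0, 0]

Answer: 32, 8, 0, 0, 0, 16, 32, 8, 0, 0, 32, 8, 4, 0, 0, 8, 4, 0, 0, 0, 0, 0, 0, 0, 0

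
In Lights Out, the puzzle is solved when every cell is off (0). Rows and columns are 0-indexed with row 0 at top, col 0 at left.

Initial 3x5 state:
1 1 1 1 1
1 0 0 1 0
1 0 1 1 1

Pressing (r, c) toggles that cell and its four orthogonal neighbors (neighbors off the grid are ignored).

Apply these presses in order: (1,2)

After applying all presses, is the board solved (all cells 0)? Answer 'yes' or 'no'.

After press 1 at (1,2):
1 1 0 1 1
1 1 1 0 0
1 0 0 1 1

Lights still on: 10

Answer: no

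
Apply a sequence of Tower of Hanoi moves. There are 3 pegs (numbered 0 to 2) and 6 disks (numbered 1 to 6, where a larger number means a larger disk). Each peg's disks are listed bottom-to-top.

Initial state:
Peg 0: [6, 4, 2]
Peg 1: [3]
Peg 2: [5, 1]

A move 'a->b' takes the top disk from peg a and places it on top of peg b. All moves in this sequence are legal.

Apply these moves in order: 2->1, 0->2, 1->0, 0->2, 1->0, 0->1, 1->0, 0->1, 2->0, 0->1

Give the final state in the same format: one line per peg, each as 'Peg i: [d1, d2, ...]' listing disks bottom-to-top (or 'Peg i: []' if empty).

Answer: Peg 0: [6, 4]
Peg 1: [3, 1]
Peg 2: [5, 2]

Derivation:
After move 1 (2->1):
Peg 0: [6, 4, 2]
Peg 1: [3, 1]
Peg 2: [5]

After move 2 (0->2):
Peg 0: [6, 4]
Peg 1: [3, 1]
Peg 2: [5, 2]

After move 3 (1->0):
Peg 0: [6, 4, 1]
Peg 1: [3]
Peg 2: [5, 2]

After move 4 (0->2):
Peg 0: [6, 4]
Peg 1: [3]
Peg 2: [5, 2, 1]

After move 5 (1->0):
Peg 0: [6, 4, 3]
Peg 1: []
Peg 2: [5, 2, 1]

After move 6 (0->1):
Peg 0: [6, 4]
Peg 1: [3]
Peg 2: [5, 2, 1]

After move 7 (1->0):
Peg 0: [6, 4, 3]
Peg 1: []
Peg 2: [5, 2, 1]

After move 8 (0->1):
Peg 0: [6, 4]
Peg 1: [3]
Peg 2: [5, 2, 1]

After move 9 (2->0):
Peg 0: [6, 4, 1]
Peg 1: [3]
Peg 2: [5, 2]

After move 10 (0->1):
Peg 0: [6, 4]
Peg 1: [3, 1]
Peg 2: [5, 2]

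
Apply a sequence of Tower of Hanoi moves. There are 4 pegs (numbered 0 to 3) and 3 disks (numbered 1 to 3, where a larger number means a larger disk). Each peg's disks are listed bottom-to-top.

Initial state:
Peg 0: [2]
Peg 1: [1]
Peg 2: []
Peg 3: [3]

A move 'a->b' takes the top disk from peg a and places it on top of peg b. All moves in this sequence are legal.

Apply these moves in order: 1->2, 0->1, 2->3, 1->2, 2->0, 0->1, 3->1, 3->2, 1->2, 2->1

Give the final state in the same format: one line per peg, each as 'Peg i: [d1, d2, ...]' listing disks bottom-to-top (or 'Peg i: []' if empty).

Answer: Peg 0: []
Peg 1: [2, 1]
Peg 2: [3]
Peg 3: []

Derivation:
After move 1 (1->2):
Peg 0: [2]
Peg 1: []
Peg 2: [1]
Peg 3: [3]

After move 2 (0->1):
Peg 0: []
Peg 1: [2]
Peg 2: [1]
Peg 3: [3]

After move 3 (2->3):
Peg 0: []
Peg 1: [2]
Peg 2: []
Peg 3: [3, 1]

After move 4 (1->2):
Peg 0: []
Peg 1: []
Peg 2: [2]
Peg 3: [3, 1]

After move 5 (2->0):
Peg 0: [2]
Peg 1: []
Peg 2: []
Peg 3: [3, 1]

After move 6 (0->1):
Peg 0: []
Peg 1: [2]
Peg 2: []
Peg 3: [3, 1]

After move 7 (3->1):
Peg 0: []
Peg 1: [2, 1]
Peg 2: []
Peg 3: [3]

After move 8 (3->2):
Peg 0: []
Peg 1: [2, 1]
Peg 2: [3]
Peg 3: []

After move 9 (1->2):
Peg 0: []
Peg 1: [2]
Peg 2: [3, 1]
Peg 3: []

After move 10 (2->1):
Peg 0: []
Peg 1: [2, 1]
Peg 2: [3]
Peg 3: []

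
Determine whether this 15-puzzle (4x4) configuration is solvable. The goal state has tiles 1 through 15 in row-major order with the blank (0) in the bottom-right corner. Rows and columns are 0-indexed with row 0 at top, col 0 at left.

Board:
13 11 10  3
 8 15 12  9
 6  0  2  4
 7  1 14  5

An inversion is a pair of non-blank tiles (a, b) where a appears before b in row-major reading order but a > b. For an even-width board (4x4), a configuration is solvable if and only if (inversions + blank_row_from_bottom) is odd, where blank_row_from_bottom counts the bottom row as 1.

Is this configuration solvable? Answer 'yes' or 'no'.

Inversions: 70
Blank is in row 2 (0-indexed from top), which is row 2 counting from the bottom (bottom = 1).
70 + 2 = 72, which is even, so the puzzle is not solvable.

Answer: no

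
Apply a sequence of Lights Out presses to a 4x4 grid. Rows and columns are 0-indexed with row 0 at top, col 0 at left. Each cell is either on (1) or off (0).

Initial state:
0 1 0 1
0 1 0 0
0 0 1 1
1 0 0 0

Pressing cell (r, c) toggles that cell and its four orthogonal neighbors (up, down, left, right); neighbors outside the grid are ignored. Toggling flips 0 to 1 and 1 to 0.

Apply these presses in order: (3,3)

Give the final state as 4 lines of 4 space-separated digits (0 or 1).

Answer: 0 1 0 1
0 1 0 0
0 0 1 0
1 0 1 1

Derivation:
After press 1 at (3,3):
0 1 0 1
0 1 0 0
0 0 1 0
1 0 1 1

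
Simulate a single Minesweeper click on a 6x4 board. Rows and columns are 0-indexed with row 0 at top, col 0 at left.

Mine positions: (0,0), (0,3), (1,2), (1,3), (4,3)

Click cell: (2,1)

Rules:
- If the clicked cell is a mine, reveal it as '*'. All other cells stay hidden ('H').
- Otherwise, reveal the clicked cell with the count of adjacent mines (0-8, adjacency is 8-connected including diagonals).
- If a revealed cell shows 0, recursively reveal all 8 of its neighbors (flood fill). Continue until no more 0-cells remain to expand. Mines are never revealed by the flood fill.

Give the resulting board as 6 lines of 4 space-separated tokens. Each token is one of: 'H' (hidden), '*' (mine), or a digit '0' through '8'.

H H H H
H H H H
H 1 H H
H H H H
H H H H
H H H H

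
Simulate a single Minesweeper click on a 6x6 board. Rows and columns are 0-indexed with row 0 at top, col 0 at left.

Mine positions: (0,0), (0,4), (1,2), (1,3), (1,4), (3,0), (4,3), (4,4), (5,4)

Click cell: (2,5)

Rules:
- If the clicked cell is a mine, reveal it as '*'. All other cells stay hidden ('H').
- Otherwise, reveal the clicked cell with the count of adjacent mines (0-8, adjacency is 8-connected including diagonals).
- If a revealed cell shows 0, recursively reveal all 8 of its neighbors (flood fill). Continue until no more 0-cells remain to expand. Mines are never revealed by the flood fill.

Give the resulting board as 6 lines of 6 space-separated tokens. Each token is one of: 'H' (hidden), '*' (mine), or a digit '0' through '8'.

H H H H H H
H H H H H H
H H H H H 1
H H H H H H
H H H H H H
H H H H H H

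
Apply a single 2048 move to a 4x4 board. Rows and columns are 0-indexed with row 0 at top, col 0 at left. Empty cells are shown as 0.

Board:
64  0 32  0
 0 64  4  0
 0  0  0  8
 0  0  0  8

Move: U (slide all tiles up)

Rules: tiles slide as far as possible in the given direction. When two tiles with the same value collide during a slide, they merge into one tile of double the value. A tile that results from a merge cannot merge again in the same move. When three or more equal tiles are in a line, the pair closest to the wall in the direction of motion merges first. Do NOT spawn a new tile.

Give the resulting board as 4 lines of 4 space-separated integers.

Answer: 64 64 32 16
 0  0  4  0
 0  0  0  0
 0  0  0  0

Derivation:
Slide up:
col 0: [64, 0, 0, 0] -> [64, 0, 0, 0]
col 1: [0, 64, 0, 0] -> [64, 0, 0, 0]
col 2: [32, 4, 0, 0] -> [32, 4, 0, 0]
col 3: [0, 0, 8, 8] -> [16, 0, 0, 0]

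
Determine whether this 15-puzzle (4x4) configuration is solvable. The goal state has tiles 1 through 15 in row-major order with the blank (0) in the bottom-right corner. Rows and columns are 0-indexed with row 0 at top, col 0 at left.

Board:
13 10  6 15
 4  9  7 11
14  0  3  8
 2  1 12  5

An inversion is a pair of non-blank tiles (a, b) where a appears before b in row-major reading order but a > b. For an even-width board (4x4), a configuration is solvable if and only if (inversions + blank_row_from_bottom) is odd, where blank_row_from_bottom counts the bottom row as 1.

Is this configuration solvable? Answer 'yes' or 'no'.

Inversions: 68
Blank is in row 2 (0-indexed from top), which is row 2 counting from the bottom (bottom = 1).
68 + 2 = 70, which is even, so the puzzle is not solvable.

Answer: no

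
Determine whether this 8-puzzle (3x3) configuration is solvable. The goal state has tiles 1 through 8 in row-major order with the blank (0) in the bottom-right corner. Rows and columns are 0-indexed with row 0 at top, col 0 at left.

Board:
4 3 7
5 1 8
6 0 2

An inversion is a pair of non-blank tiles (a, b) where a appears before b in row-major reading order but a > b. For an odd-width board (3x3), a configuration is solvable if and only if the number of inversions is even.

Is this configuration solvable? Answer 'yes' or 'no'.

Answer: yes

Derivation:
Inversions (pairs i<j in row-major order where tile[i] > tile[j] > 0): 14
14 is even, so the puzzle is solvable.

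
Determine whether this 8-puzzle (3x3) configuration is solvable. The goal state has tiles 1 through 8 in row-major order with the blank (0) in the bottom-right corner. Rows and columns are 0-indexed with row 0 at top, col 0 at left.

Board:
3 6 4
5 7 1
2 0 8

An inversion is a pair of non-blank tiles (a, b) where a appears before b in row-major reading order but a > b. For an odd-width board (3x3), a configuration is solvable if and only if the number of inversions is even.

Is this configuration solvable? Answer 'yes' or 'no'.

Inversions (pairs i<j in row-major order where tile[i] > tile[j] > 0): 12
12 is even, so the puzzle is solvable.

Answer: yes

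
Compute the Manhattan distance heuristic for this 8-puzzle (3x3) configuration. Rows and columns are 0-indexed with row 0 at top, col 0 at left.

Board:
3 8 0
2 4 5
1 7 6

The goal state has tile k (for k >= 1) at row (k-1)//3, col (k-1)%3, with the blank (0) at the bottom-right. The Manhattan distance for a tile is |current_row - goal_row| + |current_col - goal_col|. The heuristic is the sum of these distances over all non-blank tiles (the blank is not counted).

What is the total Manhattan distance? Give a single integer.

Answer: 12

Derivation:
Tile 3: at (0,0), goal (0,2), distance |0-0|+|0-2| = 2
Tile 8: at (0,1), goal (2,1), distance |0-2|+|1-1| = 2
Tile 2: at (1,0), goal (0,1), distance |1-0|+|0-1| = 2
Tile 4: at (1,1), goal (1,0), distance |1-1|+|1-0| = 1
Tile 5: at (1,2), goal (1,1), distance |1-1|+|2-1| = 1
Tile 1: at (2,0), goal (0,0), distance |2-0|+|0-0| = 2
Tile 7: at (2,1), goal (2,0), distance |2-2|+|1-0| = 1
Tile 6: at (2,2), goal (1,2), distance |2-1|+|2-2| = 1
Sum: 2 + 2 + 2 + 1 + 1 + 2 + 1 + 1 = 12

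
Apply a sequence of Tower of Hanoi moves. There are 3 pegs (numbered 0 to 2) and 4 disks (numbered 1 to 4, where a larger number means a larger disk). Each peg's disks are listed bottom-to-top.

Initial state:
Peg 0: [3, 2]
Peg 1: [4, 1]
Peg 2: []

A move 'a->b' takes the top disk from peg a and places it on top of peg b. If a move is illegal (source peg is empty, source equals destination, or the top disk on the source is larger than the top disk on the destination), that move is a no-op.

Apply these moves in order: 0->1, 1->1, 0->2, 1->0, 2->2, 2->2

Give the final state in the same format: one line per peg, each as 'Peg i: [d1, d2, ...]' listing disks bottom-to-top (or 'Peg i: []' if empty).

After move 1 (0->1):
Peg 0: [3, 2]
Peg 1: [4, 1]
Peg 2: []

After move 2 (1->1):
Peg 0: [3, 2]
Peg 1: [4, 1]
Peg 2: []

After move 3 (0->2):
Peg 0: [3]
Peg 1: [4, 1]
Peg 2: [2]

After move 4 (1->0):
Peg 0: [3, 1]
Peg 1: [4]
Peg 2: [2]

After move 5 (2->2):
Peg 0: [3, 1]
Peg 1: [4]
Peg 2: [2]

After move 6 (2->2):
Peg 0: [3, 1]
Peg 1: [4]
Peg 2: [2]

Answer: Peg 0: [3, 1]
Peg 1: [4]
Peg 2: [2]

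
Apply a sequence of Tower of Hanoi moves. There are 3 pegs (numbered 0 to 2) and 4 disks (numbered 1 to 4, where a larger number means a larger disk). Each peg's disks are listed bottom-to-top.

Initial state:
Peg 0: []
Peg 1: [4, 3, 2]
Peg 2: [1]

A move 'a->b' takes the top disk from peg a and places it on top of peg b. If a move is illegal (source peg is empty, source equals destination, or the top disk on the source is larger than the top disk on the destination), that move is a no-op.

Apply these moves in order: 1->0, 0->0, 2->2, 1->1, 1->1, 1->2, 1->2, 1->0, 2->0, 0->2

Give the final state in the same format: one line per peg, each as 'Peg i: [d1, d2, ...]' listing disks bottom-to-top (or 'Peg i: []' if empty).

After move 1 (1->0):
Peg 0: [2]
Peg 1: [4, 3]
Peg 2: [1]

After move 2 (0->0):
Peg 0: [2]
Peg 1: [4, 3]
Peg 2: [1]

After move 3 (2->2):
Peg 0: [2]
Peg 1: [4, 3]
Peg 2: [1]

After move 4 (1->1):
Peg 0: [2]
Peg 1: [4, 3]
Peg 2: [1]

After move 5 (1->1):
Peg 0: [2]
Peg 1: [4, 3]
Peg 2: [1]

After move 6 (1->2):
Peg 0: [2]
Peg 1: [4, 3]
Peg 2: [1]

After move 7 (1->2):
Peg 0: [2]
Peg 1: [4, 3]
Peg 2: [1]

After move 8 (1->0):
Peg 0: [2]
Peg 1: [4, 3]
Peg 2: [1]

After move 9 (2->0):
Peg 0: [2, 1]
Peg 1: [4, 3]
Peg 2: []

After move 10 (0->2):
Peg 0: [2]
Peg 1: [4, 3]
Peg 2: [1]

Answer: Peg 0: [2]
Peg 1: [4, 3]
Peg 2: [1]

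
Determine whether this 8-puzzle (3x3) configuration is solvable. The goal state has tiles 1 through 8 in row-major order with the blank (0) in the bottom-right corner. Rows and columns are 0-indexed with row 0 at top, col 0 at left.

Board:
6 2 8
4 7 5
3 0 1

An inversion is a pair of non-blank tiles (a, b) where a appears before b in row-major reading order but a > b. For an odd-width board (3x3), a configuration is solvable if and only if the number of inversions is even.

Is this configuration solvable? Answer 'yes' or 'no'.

Inversions (pairs i<j in row-major order where tile[i] > tile[j] > 0): 19
19 is odd, so the puzzle is not solvable.

Answer: no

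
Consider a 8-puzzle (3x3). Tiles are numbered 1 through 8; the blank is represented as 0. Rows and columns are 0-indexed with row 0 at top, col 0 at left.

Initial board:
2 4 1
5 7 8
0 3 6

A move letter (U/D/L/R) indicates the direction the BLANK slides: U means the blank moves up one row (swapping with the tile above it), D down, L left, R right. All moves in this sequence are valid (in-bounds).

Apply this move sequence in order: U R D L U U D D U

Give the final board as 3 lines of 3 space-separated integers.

After move 1 (U):
2 4 1
0 7 8
5 3 6

After move 2 (R):
2 4 1
7 0 8
5 3 6

After move 3 (D):
2 4 1
7 3 8
5 0 6

After move 4 (L):
2 4 1
7 3 8
0 5 6

After move 5 (U):
2 4 1
0 3 8
7 5 6

After move 6 (U):
0 4 1
2 3 8
7 5 6

After move 7 (D):
2 4 1
0 3 8
7 5 6

After move 8 (D):
2 4 1
7 3 8
0 5 6

After move 9 (U):
2 4 1
0 3 8
7 5 6

Answer: 2 4 1
0 3 8
7 5 6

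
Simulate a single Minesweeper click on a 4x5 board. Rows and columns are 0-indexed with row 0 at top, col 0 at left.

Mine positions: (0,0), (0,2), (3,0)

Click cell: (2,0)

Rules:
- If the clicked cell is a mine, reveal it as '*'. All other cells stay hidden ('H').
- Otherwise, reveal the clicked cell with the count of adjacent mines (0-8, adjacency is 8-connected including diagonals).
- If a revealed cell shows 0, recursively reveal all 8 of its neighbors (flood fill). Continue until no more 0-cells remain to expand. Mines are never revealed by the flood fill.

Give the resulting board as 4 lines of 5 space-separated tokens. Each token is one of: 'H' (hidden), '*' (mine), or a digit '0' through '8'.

H H H H H
H H H H H
1 H H H H
H H H H H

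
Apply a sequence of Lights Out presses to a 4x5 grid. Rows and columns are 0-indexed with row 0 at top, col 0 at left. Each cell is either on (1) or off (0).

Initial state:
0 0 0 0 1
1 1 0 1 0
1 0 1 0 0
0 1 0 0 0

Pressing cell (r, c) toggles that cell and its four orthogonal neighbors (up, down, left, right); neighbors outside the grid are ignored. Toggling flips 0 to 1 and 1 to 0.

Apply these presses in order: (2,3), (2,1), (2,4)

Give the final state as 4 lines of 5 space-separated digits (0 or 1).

Answer: 0 0 0 0 1
1 0 0 0 1
0 1 1 0 0
0 0 0 1 1

Derivation:
After press 1 at (2,3):
0 0 0 0 1
1 1 0 0 0
1 0 0 1 1
0 1 0 1 0

After press 2 at (2,1):
0 0 0 0 1
1 0 0 0 0
0 1 1 1 1
0 0 0 1 0

After press 3 at (2,4):
0 0 0 0 1
1 0 0 0 1
0 1 1 0 0
0 0 0 1 1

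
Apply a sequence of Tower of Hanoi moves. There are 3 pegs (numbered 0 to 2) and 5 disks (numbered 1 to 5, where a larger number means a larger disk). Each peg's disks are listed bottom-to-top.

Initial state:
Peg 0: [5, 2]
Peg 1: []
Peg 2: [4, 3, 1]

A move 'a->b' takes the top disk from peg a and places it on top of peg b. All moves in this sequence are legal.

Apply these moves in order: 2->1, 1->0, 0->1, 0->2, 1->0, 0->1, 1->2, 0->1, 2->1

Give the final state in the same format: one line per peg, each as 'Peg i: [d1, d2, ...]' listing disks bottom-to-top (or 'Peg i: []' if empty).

Answer: Peg 0: []
Peg 1: [5, 1]
Peg 2: [4, 3, 2]

Derivation:
After move 1 (2->1):
Peg 0: [5, 2]
Peg 1: [1]
Peg 2: [4, 3]

After move 2 (1->0):
Peg 0: [5, 2, 1]
Peg 1: []
Peg 2: [4, 3]

After move 3 (0->1):
Peg 0: [5, 2]
Peg 1: [1]
Peg 2: [4, 3]

After move 4 (0->2):
Peg 0: [5]
Peg 1: [1]
Peg 2: [4, 3, 2]

After move 5 (1->0):
Peg 0: [5, 1]
Peg 1: []
Peg 2: [4, 3, 2]

After move 6 (0->1):
Peg 0: [5]
Peg 1: [1]
Peg 2: [4, 3, 2]

After move 7 (1->2):
Peg 0: [5]
Peg 1: []
Peg 2: [4, 3, 2, 1]

After move 8 (0->1):
Peg 0: []
Peg 1: [5]
Peg 2: [4, 3, 2, 1]

After move 9 (2->1):
Peg 0: []
Peg 1: [5, 1]
Peg 2: [4, 3, 2]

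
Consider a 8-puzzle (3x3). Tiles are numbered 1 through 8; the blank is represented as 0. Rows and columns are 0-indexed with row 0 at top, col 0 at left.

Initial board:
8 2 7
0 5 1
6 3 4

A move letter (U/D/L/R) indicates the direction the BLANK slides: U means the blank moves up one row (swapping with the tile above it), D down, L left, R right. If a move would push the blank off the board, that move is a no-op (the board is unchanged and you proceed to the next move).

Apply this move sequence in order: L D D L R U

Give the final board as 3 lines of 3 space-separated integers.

After move 1 (L):
8 2 7
0 5 1
6 3 4

After move 2 (D):
8 2 7
6 5 1
0 3 4

After move 3 (D):
8 2 7
6 5 1
0 3 4

After move 4 (L):
8 2 7
6 5 1
0 3 4

After move 5 (R):
8 2 7
6 5 1
3 0 4

After move 6 (U):
8 2 7
6 0 1
3 5 4

Answer: 8 2 7
6 0 1
3 5 4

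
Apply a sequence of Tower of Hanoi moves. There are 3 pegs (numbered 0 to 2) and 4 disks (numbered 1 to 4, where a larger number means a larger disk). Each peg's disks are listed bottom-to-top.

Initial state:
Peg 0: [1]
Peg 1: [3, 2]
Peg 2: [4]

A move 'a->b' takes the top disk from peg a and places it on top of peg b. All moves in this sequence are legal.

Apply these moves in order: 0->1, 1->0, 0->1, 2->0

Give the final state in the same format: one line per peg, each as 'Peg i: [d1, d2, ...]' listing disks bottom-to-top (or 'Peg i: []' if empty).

Answer: Peg 0: [4]
Peg 1: [3, 2, 1]
Peg 2: []

Derivation:
After move 1 (0->1):
Peg 0: []
Peg 1: [3, 2, 1]
Peg 2: [4]

After move 2 (1->0):
Peg 0: [1]
Peg 1: [3, 2]
Peg 2: [4]

After move 3 (0->1):
Peg 0: []
Peg 1: [3, 2, 1]
Peg 2: [4]

After move 4 (2->0):
Peg 0: [4]
Peg 1: [3, 2, 1]
Peg 2: []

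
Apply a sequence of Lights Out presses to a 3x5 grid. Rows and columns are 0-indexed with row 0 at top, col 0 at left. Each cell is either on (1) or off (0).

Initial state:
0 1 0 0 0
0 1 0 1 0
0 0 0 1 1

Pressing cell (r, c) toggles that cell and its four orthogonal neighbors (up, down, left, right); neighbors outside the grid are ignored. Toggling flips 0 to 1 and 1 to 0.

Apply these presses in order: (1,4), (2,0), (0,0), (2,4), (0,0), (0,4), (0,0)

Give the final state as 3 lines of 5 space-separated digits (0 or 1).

Answer: 1 0 0 1 0
0 1 0 0 1
1 1 0 0 1

Derivation:
After press 1 at (1,4):
0 1 0 0 1
0 1 0 0 1
0 0 0 1 0

After press 2 at (2,0):
0 1 0 0 1
1 1 0 0 1
1 1 0 1 0

After press 3 at (0,0):
1 0 0 0 1
0 1 0 0 1
1 1 0 1 0

After press 4 at (2,4):
1 0 0 0 1
0 1 0 0 0
1 1 0 0 1

After press 5 at (0,0):
0 1 0 0 1
1 1 0 0 0
1 1 0 0 1

After press 6 at (0,4):
0 1 0 1 0
1 1 0 0 1
1 1 0 0 1

After press 7 at (0,0):
1 0 0 1 0
0 1 0 0 1
1 1 0 0 1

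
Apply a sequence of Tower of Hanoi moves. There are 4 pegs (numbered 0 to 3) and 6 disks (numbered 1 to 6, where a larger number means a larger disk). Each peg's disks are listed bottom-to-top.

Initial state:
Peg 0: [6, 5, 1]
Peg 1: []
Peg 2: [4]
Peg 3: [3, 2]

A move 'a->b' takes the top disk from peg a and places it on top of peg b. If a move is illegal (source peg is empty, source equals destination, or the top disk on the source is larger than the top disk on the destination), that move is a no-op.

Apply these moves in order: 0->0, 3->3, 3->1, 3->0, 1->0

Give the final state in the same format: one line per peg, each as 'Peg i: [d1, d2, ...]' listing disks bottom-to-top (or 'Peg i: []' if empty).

Answer: Peg 0: [6, 5, 1]
Peg 1: [2]
Peg 2: [4]
Peg 3: [3]

Derivation:
After move 1 (0->0):
Peg 0: [6, 5, 1]
Peg 1: []
Peg 2: [4]
Peg 3: [3, 2]

After move 2 (3->3):
Peg 0: [6, 5, 1]
Peg 1: []
Peg 2: [4]
Peg 3: [3, 2]

After move 3 (3->1):
Peg 0: [6, 5, 1]
Peg 1: [2]
Peg 2: [4]
Peg 3: [3]

After move 4 (3->0):
Peg 0: [6, 5, 1]
Peg 1: [2]
Peg 2: [4]
Peg 3: [3]

After move 5 (1->0):
Peg 0: [6, 5, 1]
Peg 1: [2]
Peg 2: [4]
Peg 3: [3]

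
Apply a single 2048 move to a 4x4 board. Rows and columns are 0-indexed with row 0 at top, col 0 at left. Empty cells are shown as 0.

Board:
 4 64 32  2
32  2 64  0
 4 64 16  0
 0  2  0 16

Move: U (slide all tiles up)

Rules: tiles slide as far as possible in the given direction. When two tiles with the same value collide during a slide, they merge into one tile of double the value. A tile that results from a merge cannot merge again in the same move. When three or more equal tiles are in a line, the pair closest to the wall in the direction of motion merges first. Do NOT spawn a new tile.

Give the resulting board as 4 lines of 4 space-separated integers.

Answer:  4 64 32  2
32  2 64 16
 4 64 16  0
 0  2  0  0

Derivation:
Slide up:
col 0: [4, 32, 4, 0] -> [4, 32, 4, 0]
col 1: [64, 2, 64, 2] -> [64, 2, 64, 2]
col 2: [32, 64, 16, 0] -> [32, 64, 16, 0]
col 3: [2, 0, 0, 16] -> [2, 16, 0, 0]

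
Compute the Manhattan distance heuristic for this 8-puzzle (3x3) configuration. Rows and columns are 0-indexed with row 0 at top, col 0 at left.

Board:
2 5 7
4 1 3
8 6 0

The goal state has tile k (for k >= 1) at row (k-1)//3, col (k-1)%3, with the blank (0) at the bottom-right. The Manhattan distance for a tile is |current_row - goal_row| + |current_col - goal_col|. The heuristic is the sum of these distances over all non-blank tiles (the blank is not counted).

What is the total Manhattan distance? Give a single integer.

Tile 2: (0,0)->(0,1) = 1
Tile 5: (0,1)->(1,1) = 1
Tile 7: (0,2)->(2,0) = 4
Tile 4: (1,0)->(1,0) = 0
Tile 1: (1,1)->(0,0) = 2
Tile 3: (1,2)->(0,2) = 1
Tile 8: (2,0)->(2,1) = 1
Tile 6: (2,1)->(1,2) = 2
Sum: 1 + 1 + 4 + 0 + 2 + 1 + 1 + 2 = 12

Answer: 12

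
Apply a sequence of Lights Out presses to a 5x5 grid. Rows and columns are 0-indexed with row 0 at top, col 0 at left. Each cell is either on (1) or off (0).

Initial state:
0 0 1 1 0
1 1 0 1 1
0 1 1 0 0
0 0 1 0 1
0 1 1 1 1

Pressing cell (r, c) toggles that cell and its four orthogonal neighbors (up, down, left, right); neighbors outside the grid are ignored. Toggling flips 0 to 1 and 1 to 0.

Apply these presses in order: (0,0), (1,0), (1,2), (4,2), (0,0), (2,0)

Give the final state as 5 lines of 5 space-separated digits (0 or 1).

After press 1 at (0,0):
1 1 1 1 0
0 1 0 1 1
0 1 1 0 0
0 0 1 0 1
0 1 1 1 1

After press 2 at (1,0):
0 1 1 1 0
1 0 0 1 1
1 1 1 0 0
0 0 1 0 1
0 1 1 1 1

After press 3 at (1,2):
0 1 0 1 0
1 1 1 0 1
1 1 0 0 0
0 0 1 0 1
0 1 1 1 1

After press 4 at (4,2):
0 1 0 1 0
1 1 1 0 1
1 1 0 0 0
0 0 0 0 1
0 0 0 0 1

After press 5 at (0,0):
1 0 0 1 0
0 1 1 0 1
1 1 0 0 0
0 0 0 0 1
0 0 0 0 1

After press 6 at (2,0):
1 0 0 1 0
1 1 1 0 1
0 0 0 0 0
1 0 0 0 1
0 0 0 0 1

Answer: 1 0 0 1 0
1 1 1 0 1
0 0 0 0 0
1 0 0 0 1
0 0 0 0 1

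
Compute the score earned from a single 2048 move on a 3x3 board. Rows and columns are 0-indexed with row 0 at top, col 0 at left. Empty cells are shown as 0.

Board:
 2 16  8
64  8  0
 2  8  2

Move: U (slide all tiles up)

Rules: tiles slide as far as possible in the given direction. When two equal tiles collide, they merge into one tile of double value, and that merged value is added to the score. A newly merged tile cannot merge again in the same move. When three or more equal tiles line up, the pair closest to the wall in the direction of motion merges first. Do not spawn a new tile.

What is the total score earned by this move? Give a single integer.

Slide up:
col 0: [2, 64, 2] -> [2, 64, 2]  score +0 (running 0)
col 1: [16, 8, 8] -> [16, 16, 0]  score +16 (running 16)
col 2: [8, 0, 2] -> [8, 2, 0]  score +0 (running 16)
Board after move:
 2 16  8
64 16  2
 2  0  0

Answer: 16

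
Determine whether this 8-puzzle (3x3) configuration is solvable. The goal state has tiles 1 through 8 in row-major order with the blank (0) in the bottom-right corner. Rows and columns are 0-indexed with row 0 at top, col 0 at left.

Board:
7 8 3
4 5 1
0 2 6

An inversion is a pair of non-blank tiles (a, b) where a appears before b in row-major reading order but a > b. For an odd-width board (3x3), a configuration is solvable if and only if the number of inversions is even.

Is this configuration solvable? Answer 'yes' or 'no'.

Inversions (pairs i<j in row-major order where tile[i] > tile[j] > 0): 18
18 is even, so the puzzle is solvable.

Answer: yes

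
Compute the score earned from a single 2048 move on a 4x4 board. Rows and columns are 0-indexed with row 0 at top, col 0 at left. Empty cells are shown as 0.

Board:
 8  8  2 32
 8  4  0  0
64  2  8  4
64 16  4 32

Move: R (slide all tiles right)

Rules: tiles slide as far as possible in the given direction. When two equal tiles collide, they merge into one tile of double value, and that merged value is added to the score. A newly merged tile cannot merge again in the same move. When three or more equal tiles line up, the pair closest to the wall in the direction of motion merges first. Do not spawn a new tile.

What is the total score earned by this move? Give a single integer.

Slide right:
row 0: [8, 8, 2, 32] -> [0, 16, 2, 32]  score +16 (running 16)
row 1: [8, 4, 0, 0] -> [0, 0, 8, 4]  score +0 (running 16)
row 2: [64, 2, 8, 4] -> [64, 2, 8, 4]  score +0 (running 16)
row 3: [64, 16, 4, 32] -> [64, 16, 4, 32]  score +0 (running 16)
Board after move:
 0 16  2 32
 0  0  8  4
64  2  8  4
64 16  4 32

Answer: 16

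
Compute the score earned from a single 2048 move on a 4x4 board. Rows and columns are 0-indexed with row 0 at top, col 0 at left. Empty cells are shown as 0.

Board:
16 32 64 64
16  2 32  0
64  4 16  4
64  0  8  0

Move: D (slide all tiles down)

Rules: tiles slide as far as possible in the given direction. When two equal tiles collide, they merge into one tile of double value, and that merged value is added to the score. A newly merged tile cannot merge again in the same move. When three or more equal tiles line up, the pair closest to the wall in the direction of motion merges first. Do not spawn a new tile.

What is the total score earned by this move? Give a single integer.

Slide down:
col 0: [16, 16, 64, 64] -> [0, 0, 32, 128]  score +160 (running 160)
col 1: [32, 2, 4, 0] -> [0, 32, 2, 4]  score +0 (running 160)
col 2: [64, 32, 16, 8] -> [64, 32, 16, 8]  score +0 (running 160)
col 3: [64, 0, 4, 0] -> [0, 0, 64, 4]  score +0 (running 160)
Board after move:
  0   0  64   0
  0  32  32   0
 32   2  16  64
128   4   8   4

Answer: 160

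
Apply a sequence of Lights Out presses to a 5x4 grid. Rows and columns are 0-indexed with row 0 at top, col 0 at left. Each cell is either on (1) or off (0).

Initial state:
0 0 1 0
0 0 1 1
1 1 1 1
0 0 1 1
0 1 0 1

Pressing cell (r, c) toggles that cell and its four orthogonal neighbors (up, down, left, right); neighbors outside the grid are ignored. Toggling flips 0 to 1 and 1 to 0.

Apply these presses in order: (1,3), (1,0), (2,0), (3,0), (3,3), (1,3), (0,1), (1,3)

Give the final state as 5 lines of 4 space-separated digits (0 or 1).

Answer: 0 1 0 1
0 0 0 0
0 0 1 1
0 1 0 0
1 1 0 0

Derivation:
After press 1 at (1,3):
0 0 1 1
0 0 0 0
1 1 1 0
0 0 1 1
0 1 0 1

After press 2 at (1,0):
1 0 1 1
1 1 0 0
0 1 1 0
0 0 1 1
0 1 0 1

After press 3 at (2,0):
1 0 1 1
0 1 0 0
1 0 1 0
1 0 1 1
0 1 0 1

After press 4 at (3,0):
1 0 1 1
0 1 0 0
0 0 1 0
0 1 1 1
1 1 0 1

After press 5 at (3,3):
1 0 1 1
0 1 0 0
0 0 1 1
0 1 0 0
1 1 0 0

After press 6 at (1,3):
1 0 1 0
0 1 1 1
0 0 1 0
0 1 0 0
1 1 0 0

After press 7 at (0,1):
0 1 0 0
0 0 1 1
0 0 1 0
0 1 0 0
1 1 0 0

After press 8 at (1,3):
0 1 0 1
0 0 0 0
0 0 1 1
0 1 0 0
1 1 0 0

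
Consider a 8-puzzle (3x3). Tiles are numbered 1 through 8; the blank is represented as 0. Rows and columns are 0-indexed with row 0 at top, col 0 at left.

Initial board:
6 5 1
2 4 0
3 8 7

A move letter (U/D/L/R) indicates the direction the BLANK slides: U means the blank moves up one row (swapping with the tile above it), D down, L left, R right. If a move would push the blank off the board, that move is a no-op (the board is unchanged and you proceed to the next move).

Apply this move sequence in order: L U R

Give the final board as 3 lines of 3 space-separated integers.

After move 1 (L):
6 5 1
2 0 4
3 8 7

After move 2 (U):
6 0 1
2 5 4
3 8 7

After move 3 (R):
6 1 0
2 5 4
3 8 7

Answer: 6 1 0
2 5 4
3 8 7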